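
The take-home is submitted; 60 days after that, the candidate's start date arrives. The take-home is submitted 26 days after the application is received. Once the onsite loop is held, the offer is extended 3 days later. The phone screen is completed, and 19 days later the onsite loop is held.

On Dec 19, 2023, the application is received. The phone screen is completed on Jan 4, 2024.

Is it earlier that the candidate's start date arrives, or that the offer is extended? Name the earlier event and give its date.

The application is received: Dec 19, 2023.
The take-home is submitted: Dec 19, 2023 + 26 days = Jan 14, 2024.
The candidate's start date arrives: Jan 14, 2024 + 60 days = Mar 14, 2024.
The phone screen is completed: Jan 4, 2024.
The onsite loop is held: Jan 4, 2024 + 19 days = Jan 23, 2024.
The offer is extended: Jan 23, 2024 + 3 days = Jan 26, 2024.
Comparing: the candidate's start date arrives on Mar 14, 2024 vs the offer is extended on Jan 26, 2024. Earlier: the offer is extended.

The offer is extended — Jan 26, 2024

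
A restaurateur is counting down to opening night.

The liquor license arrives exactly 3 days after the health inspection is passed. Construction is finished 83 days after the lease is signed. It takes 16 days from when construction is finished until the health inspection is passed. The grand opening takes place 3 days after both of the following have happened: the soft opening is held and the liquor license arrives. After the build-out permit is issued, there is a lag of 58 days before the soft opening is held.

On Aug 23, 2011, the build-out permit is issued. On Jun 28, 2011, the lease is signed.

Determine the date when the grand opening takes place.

The build-out permit is issued: Aug 23, 2011.
The soft opening is held: Aug 23, 2011 + 58 days = Oct 20, 2011.
The lease is signed: Jun 28, 2011.
Construction is finished: Jun 28, 2011 + 83 days = Sep 19, 2011.
The health inspection is passed: Sep 19, 2011 + 16 days = Oct 5, 2011.
The liquor license arrives: Oct 5, 2011 + 3 days = Oct 8, 2011.
Both prerequisites met — the soft opening is held (Oct 20, 2011), the liquor license arrives (Oct 8, 2011); the later is Oct 20, 2011.
The grand opening takes place: Oct 20, 2011 + 3 days = Oct 23, 2011.

Oct 23, 2011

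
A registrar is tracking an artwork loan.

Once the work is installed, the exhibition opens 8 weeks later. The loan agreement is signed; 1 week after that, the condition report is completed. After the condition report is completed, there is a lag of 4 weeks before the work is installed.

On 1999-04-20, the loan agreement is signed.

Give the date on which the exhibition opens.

1999-07-20

The loan agreement is signed: Apr 20, 1999.
The condition report is completed: Apr 20, 1999 + 1 week = Apr 27, 1999.
The work is installed: Apr 27, 1999 + 4 weeks = May 25, 1999.
The exhibition opens: May 25, 1999 + 8 weeks = Jul 20, 1999.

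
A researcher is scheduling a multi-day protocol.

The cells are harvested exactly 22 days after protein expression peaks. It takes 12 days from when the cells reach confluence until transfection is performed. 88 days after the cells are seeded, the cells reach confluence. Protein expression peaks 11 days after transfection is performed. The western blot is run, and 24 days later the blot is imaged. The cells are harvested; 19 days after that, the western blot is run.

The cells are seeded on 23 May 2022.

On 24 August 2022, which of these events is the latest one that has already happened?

The cells are seeded: May 23, 2022.
The cells reach confluence: May 23, 2022 + 88 days = Aug 19, 2022.
Transfection is performed: Aug 19, 2022 + 12 days = Aug 31, 2022.
Protein expression peaks: Aug 31, 2022 + 11 days = Sep 11, 2022.
The cells are harvested: Sep 11, 2022 + 22 days = Oct 3, 2022.
The western blot is run: Oct 3, 2022 + 19 days = Oct 22, 2022.
The blot is imaged: Oct 22, 2022 + 24 days = Nov 15, 2022.
Aug 24, 2022 falls between when the cells reach confluence (Aug 19, 2022) and when transfection is performed (Aug 31, 2022).

The cells reach confluence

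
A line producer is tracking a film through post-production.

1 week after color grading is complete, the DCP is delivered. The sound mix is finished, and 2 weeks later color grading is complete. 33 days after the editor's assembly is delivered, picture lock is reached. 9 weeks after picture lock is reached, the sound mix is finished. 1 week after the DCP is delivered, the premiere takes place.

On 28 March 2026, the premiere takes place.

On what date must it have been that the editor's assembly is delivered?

The premiere takes place: Mar 28, 2026.
The DCP is delivered: Mar 28, 2026 − 1 week = Mar 21, 2026.
Color grading is complete: Mar 21, 2026 − 1 week = Mar 14, 2026.
The sound mix is finished: Mar 14, 2026 − 2 weeks = Feb 28, 2026.
Picture lock is reached: Feb 28, 2026 − 9 weeks = Dec 27, 2025.
The editor's assembly is delivered: Dec 27, 2025 − 33 days = Nov 24, 2025.

24 November 2025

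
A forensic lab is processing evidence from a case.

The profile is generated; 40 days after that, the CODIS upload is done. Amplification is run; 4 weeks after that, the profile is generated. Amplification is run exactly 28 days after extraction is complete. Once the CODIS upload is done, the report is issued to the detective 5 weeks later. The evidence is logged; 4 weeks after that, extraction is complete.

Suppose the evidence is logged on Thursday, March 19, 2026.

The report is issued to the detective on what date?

Tuesday, August 25, 2026

The evidence is logged: Mar 19, 2026.
Extraction is complete: Mar 19, 2026 + 4 weeks = Apr 16, 2026.
Amplification is run: Apr 16, 2026 + 28 days = May 14, 2026.
The profile is generated: May 14, 2026 + 4 weeks = Jun 11, 2026.
The CODIS upload is done: Jun 11, 2026 + 40 days = Jul 21, 2026.
The report is issued to the detective: Jul 21, 2026 + 5 weeks = Aug 25, 2026.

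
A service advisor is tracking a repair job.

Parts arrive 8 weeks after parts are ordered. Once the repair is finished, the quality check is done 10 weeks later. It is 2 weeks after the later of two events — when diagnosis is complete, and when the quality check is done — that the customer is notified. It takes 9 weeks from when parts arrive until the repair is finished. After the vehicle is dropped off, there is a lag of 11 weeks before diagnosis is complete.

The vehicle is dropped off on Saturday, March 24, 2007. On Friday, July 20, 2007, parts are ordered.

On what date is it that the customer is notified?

Friday, February 8, 2008

The vehicle is dropped off: Mar 24, 2007.
Diagnosis is complete: Mar 24, 2007 + 11 weeks = Jun 9, 2007.
Parts are ordered: Jul 20, 2007.
Parts arrive: Jul 20, 2007 + 8 weeks = Sep 14, 2007.
The repair is finished: Sep 14, 2007 + 9 weeks = Nov 16, 2007.
The quality check is done: Nov 16, 2007 + 10 weeks = Jan 25, 2008.
Both prerequisites met — diagnosis is complete (Jun 9, 2007), the quality check is done (Jan 25, 2008); the later is Jan 25, 2008.
The customer is notified: Jan 25, 2008 + 2 weeks = Feb 8, 2008.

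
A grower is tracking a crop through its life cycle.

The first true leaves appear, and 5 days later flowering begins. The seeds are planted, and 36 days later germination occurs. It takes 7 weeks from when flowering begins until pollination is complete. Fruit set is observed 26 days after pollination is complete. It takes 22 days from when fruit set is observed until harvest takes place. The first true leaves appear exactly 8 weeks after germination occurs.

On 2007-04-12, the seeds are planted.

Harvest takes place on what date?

2007-10-23

The seeds are planted: Apr 12, 2007.
Germination occurs: Apr 12, 2007 + 36 days = May 18, 2007.
The first true leaves appear: May 18, 2007 + 8 weeks = Jul 13, 2007.
Flowering begins: Jul 13, 2007 + 5 days = Jul 18, 2007.
Pollination is complete: Jul 18, 2007 + 7 weeks = Sep 5, 2007.
Fruit set is observed: Sep 5, 2007 + 26 days = Oct 1, 2007.
Harvest takes place: Oct 1, 2007 + 22 days = Oct 23, 2007.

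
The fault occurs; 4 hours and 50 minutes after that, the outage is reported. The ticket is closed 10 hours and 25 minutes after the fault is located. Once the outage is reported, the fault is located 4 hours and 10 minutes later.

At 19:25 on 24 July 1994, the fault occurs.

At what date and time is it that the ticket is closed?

The fault occurs: 19:25 Jul 24, 1994.
The outage is reported: 19:25 Jul 24, 1994 + 4h50m = 00:15 Jul 25, 1994.
The fault is located: 00:15 Jul 25, 1994 + 4h10m = 04:25 Jul 25, 1994.
The ticket is closed: 04:25 Jul 25, 1994 + 10h25m = 14:50 Jul 25, 1994.

14:50 on 25 July 1994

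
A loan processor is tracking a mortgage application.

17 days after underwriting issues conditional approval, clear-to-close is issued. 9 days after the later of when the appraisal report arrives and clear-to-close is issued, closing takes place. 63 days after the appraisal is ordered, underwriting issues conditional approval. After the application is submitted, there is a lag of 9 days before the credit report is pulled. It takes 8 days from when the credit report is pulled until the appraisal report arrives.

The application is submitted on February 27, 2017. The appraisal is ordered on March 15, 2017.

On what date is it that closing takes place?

The application is submitted: Feb 27, 2017.
The credit report is pulled: Feb 27, 2017 + 9 days = Mar 8, 2017.
The appraisal report arrives: Mar 8, 2017 + 8 days = Mar 16, 2017.
The appraisal is ordered: Mar 15, 2017.
Underwriting issues conditional approval: Mar 15, 2017 + 63 days = May 17, 2017.
Clear-to-close is issued: May 17, 2017 + 17 days = Jun 3, 2017.
Both prerequisites met — the appraisal report arrives (Mar 16, 2017), clear-to-close is issued (Jun 3, 2017); the later is Jun 3, 2017.
Closing takes place: Jun 3, 2017 + 9 days = Jun 12, 2017.

June 12, 2017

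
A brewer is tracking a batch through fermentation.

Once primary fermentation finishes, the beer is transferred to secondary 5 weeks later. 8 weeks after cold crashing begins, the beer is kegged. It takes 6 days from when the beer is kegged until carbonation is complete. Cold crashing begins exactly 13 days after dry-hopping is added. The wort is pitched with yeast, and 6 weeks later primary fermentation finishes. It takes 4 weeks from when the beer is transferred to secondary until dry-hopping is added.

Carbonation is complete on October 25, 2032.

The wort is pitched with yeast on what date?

Carbonation is complete: Oct 25, 2032.
The beer is kegged: Oct 25, 2032 − 6 days = Oct 19, 2032.
Cold crashing begins: Oct 19, 2032 − 8 weeks = Aug 24, 2032.
Dry-hopping is added: Aug 24, 2032 − 13 days = Aug 11, 2032.
The beer is transferred to secondary: Aug 11, 2032 − 4 weeks = Jul 14, 2032.
Primary fermentation finishes: Jul 14, 2032 − 5 weeks = Jun 9, 2032.
The wort is pitched with yeast: Jun 9, 2032 − 6 weeks = Apr 28, 2032.

April 28, 2032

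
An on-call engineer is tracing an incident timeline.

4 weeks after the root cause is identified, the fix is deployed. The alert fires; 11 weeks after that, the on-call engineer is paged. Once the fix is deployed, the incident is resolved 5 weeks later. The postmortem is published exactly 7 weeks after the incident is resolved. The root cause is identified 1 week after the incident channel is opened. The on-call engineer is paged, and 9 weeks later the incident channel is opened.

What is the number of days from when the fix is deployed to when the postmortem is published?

Causal path: the fix is deployed → the incident is resolved → the postmortem is published.
Total delay along the path: 5 + 7 weeks = 12 weeks = 84 days.

84 days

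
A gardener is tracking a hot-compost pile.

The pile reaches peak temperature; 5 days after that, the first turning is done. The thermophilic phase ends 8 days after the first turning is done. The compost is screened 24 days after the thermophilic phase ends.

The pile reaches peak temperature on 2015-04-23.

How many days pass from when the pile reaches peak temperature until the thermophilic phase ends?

13 days

Causal path: the pile reaches peak temperature → the first turning is done → the thermophilic phase ends.
Total delay along the path: 5 + 8 = 13 days.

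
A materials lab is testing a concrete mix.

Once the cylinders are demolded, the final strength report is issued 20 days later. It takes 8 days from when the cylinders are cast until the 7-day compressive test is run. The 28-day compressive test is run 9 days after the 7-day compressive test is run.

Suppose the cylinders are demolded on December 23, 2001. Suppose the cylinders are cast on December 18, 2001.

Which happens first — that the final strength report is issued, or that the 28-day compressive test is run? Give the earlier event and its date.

The cylinders are demolded: Dec 23, 2001.
The final strength report is issued: Dec 23, 2001 + 20 days = Jan 12, 2002.
The cylinders are cast: Dec 18, 2001.
The 7-day compressive test is run: Dec 18, 2001 + 8 days = Dec 26, 2001.
The 28-day compressive test is run: Dec 26, 2001 + 9 days = Jan 4, 2002.
Comparing: the final strength report is issued on Jan 12, 2002 vs the 28-day compressive test is run on Jan 4, 2002. Earlier: the 28-day compressive test is run.

The 28-day compressive test is run — January 4, 2002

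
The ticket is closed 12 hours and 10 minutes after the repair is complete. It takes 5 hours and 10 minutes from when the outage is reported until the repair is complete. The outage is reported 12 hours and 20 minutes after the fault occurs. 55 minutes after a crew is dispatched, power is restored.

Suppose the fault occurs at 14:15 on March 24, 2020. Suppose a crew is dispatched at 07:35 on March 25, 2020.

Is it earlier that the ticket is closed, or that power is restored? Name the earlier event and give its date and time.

The fault occurs: 14:15 Mar 24, 2020.
The outage is reported: 14:15 Mar 24, 2020 + 12h20m = 02:35 Mar 25, 2020.
The repair is complete: 02:35 Mar 25, 2020 + 5h10m = 07:45 Mar 25, 2020.
The ticket is closed: 07:45 Mar 25, 2020 + 12h10m = 19:55 Mar 25, 2020.
A crew is dispatched: 07:35 Mar 25, 2020.
Power is restored: 07:35 Mar 25, 2020 + 55m = 08:30 Mar 25, 2020.
Comparing: the ticket is closed at 19:55 Mar 25, 2020 vs power is restored at 08:30 Mar 25, 2020. Earlier: power is restored.

Power is restored — 08:30 on March 25, 2020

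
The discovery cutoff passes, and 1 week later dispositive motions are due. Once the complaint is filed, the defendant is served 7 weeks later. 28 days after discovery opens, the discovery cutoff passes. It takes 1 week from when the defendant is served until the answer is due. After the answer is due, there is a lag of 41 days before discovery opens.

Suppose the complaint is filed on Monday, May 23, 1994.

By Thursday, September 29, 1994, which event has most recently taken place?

The complaint is filed: May 23, 1994.
The defendant is served: May 23, 1994 + 7 weeks = Jul 11, 1994.
The answer is due: Jul 11, 1994 + 1 week = Jul 18, 1994.
Discovery opens: Jul 18, 1994 + 41 days = Aug 28, 1994.
The discovery cutoff passes: Aug 28, 1994 + 28 days = Sep 25, 1994.
Dispositive motions are due: Sep 25, 1994 + 1 week = Oct 2, 1994.
Sep 29, 1994 falls between when the discovery cutoff passes (Sep 25, 1994) and when dispositive motions are due (Oct 2, 1994).

The discovery cutoff passes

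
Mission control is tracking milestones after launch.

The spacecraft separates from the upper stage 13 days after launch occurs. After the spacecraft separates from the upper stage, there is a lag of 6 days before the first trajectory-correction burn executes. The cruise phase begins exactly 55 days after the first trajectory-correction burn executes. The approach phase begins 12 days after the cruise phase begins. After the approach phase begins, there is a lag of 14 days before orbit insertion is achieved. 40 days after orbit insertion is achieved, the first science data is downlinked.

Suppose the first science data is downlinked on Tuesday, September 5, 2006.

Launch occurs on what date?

Tuesday, April 18, 2006

The first science data is downlinked: Sep 5, 2006.
Orbit insertion is achieved: Sep 5, 2006 − 40 days = Jul 27, 2006.
The approach phase begins: Jul 27, 2006 − 14 days = Jul 13, 2006.
The cruise phase begins: Jul 13, 2006 − 12 days = Jul 1, 2006.
The first trajectory-correction burn executes: Jul 1, 2006 − 55 days = May 7, 2006.
The spacecraft separates from the upper stage: May 7, 2006 − 6 days = May 1, 2006.
Launch occurs: May 1, 2006 − 13 days = Apr 18, 2006.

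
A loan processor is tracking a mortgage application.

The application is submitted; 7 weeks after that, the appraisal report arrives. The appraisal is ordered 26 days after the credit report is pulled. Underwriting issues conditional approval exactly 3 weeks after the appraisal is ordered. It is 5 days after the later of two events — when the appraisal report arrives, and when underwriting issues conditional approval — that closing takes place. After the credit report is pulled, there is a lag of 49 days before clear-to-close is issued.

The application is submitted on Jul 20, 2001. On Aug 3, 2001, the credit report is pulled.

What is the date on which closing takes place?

Sep 24, 2001

The application is submitted: Jul 20, 2001.
The appraisal report arrives: Jul 20, 2001 + 7 weeks = Sep 7, 2001.
The credit report is pulled: Aug 3, 2001.
The appraisal is ordered: Aug 3, 2001 + 26 days = Aug 29, 2001.
Underwriting issues conditional approval: Aug 29, 2001 + 3 weeks = Sep 19, 2001.
Both prerequisites met — the appraisal report arrives (Sep 7, 2001), underwriting issues conditional approval (Sep 19, 2001); the later is Sep 19, 2001.
Closing takes place: Sep 19, 2001 + 5 days = Sep 24, 2001.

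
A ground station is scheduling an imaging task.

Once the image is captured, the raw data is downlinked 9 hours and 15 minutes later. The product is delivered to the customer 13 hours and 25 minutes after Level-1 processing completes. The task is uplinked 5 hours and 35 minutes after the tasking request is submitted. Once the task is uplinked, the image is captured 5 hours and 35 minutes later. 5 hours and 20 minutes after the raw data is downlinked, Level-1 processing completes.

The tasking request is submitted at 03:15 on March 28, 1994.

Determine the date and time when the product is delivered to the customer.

18:25 on March 29, 1994

The tasking request is submitted: 03:15 Mar 28, 1994.
The task is uplinked: 03:15 Mar 28, 1994 + 5h35m = 08:50 Mar 28, 1994.
The image is captured: 08:50 Mar 28, 1994 + 5h35m = 14:25 Mar 28, 1994.
The raw data is downlinked: 14:25 Mar 28, 1994 + 9h15m = 23:40 Mar 28, 1994.
Level-1 processing completes: 23:40 Mar 28, 1994 + 5h20m = 05:00 Mar 29, 1994.
The product is delivered to the customer: 05:00 Mar 29, 1994 + 13h25m = 18:25 Mar 29, 1994.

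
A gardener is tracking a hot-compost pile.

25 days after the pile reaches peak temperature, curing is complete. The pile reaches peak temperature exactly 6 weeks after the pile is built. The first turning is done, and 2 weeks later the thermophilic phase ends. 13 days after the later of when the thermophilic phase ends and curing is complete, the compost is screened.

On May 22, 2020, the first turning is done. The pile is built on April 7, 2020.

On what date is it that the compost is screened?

The first turning is done: May 22, 2020.
The thermophilic phase ends: May 22, 2020 + 2 weeks = Jun 5, 2020.
The pile is built: Apr 7, 2020.
The pile reaches peak temperature: Apr 7, 2020 + 6 weeks = May 19, 2020.
Curing is complete: May 19, 2020 + 25 days = Jun 13, 2020.
Both prerequisites met — the thermophilic phase ends (Jun 5, 2020), curing is complete (Jun 13, 2020); the later is Jun 13, 2020.
The compost is screened: Jun 13, 2020 + 13 days = Jun 26, 2020.

June 26, 2020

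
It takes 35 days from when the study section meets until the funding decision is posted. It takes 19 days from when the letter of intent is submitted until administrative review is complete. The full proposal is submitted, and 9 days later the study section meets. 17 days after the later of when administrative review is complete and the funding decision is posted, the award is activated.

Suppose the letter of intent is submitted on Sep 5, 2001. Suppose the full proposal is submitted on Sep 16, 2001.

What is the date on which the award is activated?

The letter of intent is submitted: Sep 5, 2001.
Administrative review is complete: Sep 5, 2001 + 19 days = Sep 24, 2001.
The full proposal is submitted: Sep 16, 2001.
The study section meets: Sep 16, 2001 + 9 days = Sep 25, 2001.
The funding decision is posted: Sep 25, 2001 + 35 days = Oct 30, 2001.
Both prerequisites met — administrative review is complete (Sep 24, 2001), the funding decision is posted (Oct 30, 2001); the later is Oct 30, 2001.
The award is activated: Oct 30, 2001 + 17 days = Nov 16, 2001.

Nov 16, 2001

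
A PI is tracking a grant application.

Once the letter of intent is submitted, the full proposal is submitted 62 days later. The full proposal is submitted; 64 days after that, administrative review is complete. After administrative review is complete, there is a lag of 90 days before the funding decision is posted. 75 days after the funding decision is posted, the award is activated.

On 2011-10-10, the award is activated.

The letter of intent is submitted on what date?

The award is activated: Oct 10, 2011.
The funding decision is posted: Oct 10, 2011 − 75 days = Jul 27, 2011.
Administrative review is complete: Jul 27, 2011 − 90 days = Apr 28, 2011.
The full proposal is submitted: Apr 28, 2011 − 64 days = Feb 23, 2011.
The letter of intent is submitted: Feb 23, 2011 − 62 days = Dec 23, 2010.

2010-12-23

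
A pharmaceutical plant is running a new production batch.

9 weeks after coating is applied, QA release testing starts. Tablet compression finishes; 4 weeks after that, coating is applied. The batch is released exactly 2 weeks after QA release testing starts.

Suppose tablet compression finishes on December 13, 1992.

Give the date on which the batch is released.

March 28, 1993

Tablet compression finishes: Dec 13, 1992.
Coating is applied: Dec 13, 1992 + 4 weeks = Jan 10, 1993.
QA release testing starts: Jan 10, 1993 + 9 weeks = Mar 14, 1993.
The batch is released: Mar 14, 1993 + 2 weeks = Mar 28, 1993.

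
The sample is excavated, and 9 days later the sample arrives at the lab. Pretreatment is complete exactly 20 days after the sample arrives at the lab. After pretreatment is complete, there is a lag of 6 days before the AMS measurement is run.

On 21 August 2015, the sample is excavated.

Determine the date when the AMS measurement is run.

The sample is excavated: Aug 21, 2015.
The sample arrives at the lab: Aug 21, 2015 + 9 days = Aug 30, 2015.
Pretreatment is complete: Aug 30, 2015 + 20 days = Sep 19, 2015.
The AMS measurement is run: Sep 19, 2015 + 6 days = Sep 25, 2015.

25 September 2015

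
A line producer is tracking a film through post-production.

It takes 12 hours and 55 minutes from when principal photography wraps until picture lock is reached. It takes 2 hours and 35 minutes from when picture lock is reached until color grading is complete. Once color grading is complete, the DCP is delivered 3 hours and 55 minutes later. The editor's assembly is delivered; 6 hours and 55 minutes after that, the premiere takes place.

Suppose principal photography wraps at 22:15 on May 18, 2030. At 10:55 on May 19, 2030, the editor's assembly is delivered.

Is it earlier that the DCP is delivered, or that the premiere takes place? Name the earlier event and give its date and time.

The DCP is delivered — 17:40 on May 19, 2030

Principal photography wraps: 22:15 May 18, 2030.
Picture lock is reached: 22:15 May 18, 2030 + 12h55m = 11:10 May 19, 2030.
Color grading is complete: 11:10 May 19, 2030 + 2h35m = 13:45 May 19, 2030.
The DCP is delivered: 13:45 May 19, 2030 + 3h55m = 17:40 May 19, 2030.
The editor's assembly is delivered: 10:55 May 19, 2030.
The premiere takes place: 10:55 May 19, 2030 + 6h55m = 17:50 May 19, 2030.
Comparing: the DCP is delivered at 17:40 May 19, 2030 vs the premiere takes place at 17:50 May 19, 2030. Earlier: the DCP is delivered.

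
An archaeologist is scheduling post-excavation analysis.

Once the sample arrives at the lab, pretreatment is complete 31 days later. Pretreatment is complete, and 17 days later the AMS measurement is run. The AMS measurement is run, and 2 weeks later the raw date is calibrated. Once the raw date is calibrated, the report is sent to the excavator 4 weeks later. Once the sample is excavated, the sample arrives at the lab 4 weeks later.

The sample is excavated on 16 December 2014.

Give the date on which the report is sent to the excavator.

The sample is excavated: Dec 16, 2014.
The sample arrives at the lab: Dec 16, 2014 + 4 weeks = Jan 13, 2015.
Pretreatment is complete: Jan 13, 2015 + 31 days = Feb 13, 2015.
The AMS measurement is run: Feb 13, 2015 + 17 days = Mar 2, 2015.
The raw date is calibrated: Mar 2, 2015 + 2 weeks = Mar 16, 2015.
The report is sent to the excavator: Mar 16, 2015 + 4 weeks = Apr 13, 2015.

13 April 2015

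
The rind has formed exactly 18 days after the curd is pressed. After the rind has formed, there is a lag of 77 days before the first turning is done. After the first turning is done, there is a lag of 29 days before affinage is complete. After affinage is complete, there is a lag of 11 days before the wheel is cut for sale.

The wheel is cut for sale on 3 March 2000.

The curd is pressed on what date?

20 October 1999

The wheel is cut for sale: Mar 3, 2000.
Affinage is complete: Mar 3, 2000 − 11 days = Feb 21, 2000.
The first turning is done: Feb 21, 2000 − 29 days = Jan 23, 2000.
The rind has formed: Jan 23, 2000 − 77 days = Nov 7, 1999.
The curd is pressed: Nov 7, 1999 − 18 days = Oct 20, 1999.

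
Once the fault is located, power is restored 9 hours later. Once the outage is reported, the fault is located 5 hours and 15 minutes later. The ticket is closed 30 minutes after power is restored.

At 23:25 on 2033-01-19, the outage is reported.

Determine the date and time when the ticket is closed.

14:10 on 2033-01-20

The outage is reported: 23:25 Jan 19, 2033.
The fault is located: 23:25 Jan 19, 2033 + 5h15m = 04:40 Jan 20, 2033.
Power is restored: 04:40 Jan 20, 2033 + 9h = 13:40 Jan 20, 2033.
The ticket is closed: 13:40 Jan 20, 2033 + 30m = 14:10 Jan 20, 2033.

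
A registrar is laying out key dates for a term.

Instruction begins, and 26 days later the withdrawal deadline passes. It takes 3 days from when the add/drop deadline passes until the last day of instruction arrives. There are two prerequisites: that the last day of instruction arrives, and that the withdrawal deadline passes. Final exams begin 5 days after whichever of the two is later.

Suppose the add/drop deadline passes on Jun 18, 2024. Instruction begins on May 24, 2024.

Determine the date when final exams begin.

The add/drop deadline passes: Jun 18, 2024.
The last day of instruction arrives: Jun 18, 2024 + 3 days = Jun 21, 2024.
Instruction begins: May 24, 2024.
The withdrawal deadline passes: May 24, 2024 + 26 days = Jun 19, 2024.
Both prerequisites met — the last day of instruction arrives (Jun 21, 2024), the withdrawal deadline passes (Jun 19, 2024); the later is Jun 21, 2024.
Final exams begin: Jun 21, 2024 + 5 days = Jun 26, 2024.

Jun 26, 2024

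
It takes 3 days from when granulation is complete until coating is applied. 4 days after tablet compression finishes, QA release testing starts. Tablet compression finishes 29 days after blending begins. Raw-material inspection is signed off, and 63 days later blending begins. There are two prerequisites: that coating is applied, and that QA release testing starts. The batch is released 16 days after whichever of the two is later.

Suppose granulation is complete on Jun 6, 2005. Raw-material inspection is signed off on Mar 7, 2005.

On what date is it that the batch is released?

Granulation is complete: Jun 6, 2005.
Coating is applied: Jun 6, 2005 + 3 days = Jun 9, 2005.
Raw-material inspection is signed off: Mar 7, 2005.
Blending begins: Mar 7, 2005 + 63 days = May 9, 2005.
Tablet compression finishes: May 9, 2005 + 29 days = Jun 7, 2005.
QA release testing starts: Jun 7, 2005 + 4 days = Jun 11, 2005.
Both prerequisites met — coating is applied (Jun 9, 2005), QA release testing starts (Jun 11, 2005); the later is Jun 11, 2005.
The batch is released: Jun 11, 2005 + 16 days = Jun 27, 2005.

Jun 27, 2005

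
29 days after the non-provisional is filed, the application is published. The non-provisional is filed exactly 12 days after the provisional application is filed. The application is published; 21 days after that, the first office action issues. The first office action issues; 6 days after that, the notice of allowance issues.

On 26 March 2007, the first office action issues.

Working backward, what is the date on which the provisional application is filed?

23 January 2007

The first office action issues: Mar 26, 2007.
The application is published: Mar 26, 2007 − 21 days = Mar 5, 2007.
The non-provisional is filed: Mar 5, 2007 − 29 days = Feb 4, 2007.
The provisional application is filed: Feb 4, 2007 − 12 days = Jan 23, 2007.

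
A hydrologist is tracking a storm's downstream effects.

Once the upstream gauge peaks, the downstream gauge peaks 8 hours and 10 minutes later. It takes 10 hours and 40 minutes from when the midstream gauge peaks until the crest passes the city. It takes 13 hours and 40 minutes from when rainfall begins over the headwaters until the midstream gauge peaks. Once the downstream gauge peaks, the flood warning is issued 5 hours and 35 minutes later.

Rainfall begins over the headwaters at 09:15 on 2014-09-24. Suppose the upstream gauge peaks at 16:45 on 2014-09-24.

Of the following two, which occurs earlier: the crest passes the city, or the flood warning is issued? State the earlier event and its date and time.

Rainfall begins over the headwaters: 09:15 Sep 24, 2014.
The midstream gauge peaks: 09:15 Sep 24, 2014 + 13h40m = 22:55 Sep 24, 2014.
The crest passes the city: 22:55 Sep 24, 2014 + 10h40m = 09:35 Sep 25, 2014.
The upstream gauge peaks: 16:45 Sep 24, 2014.
The downstream gauge peaks: 16:45 Sep 24, 2014 + 8h10m = 00:55 Sep 25, 2014.
The flood warning is issued: 00:55 Sep 25, 2014 + 5h35m = 06:30 Sep 25, 2014.
Comparing: the crest passes the city at 09:35 Sep 25, 2014 vs the flood warning is issued at 06:30 Sep 25, 2014. Earlier: the flood warning is issued.

The flood warning is issued — 06:30 on 2014-09-25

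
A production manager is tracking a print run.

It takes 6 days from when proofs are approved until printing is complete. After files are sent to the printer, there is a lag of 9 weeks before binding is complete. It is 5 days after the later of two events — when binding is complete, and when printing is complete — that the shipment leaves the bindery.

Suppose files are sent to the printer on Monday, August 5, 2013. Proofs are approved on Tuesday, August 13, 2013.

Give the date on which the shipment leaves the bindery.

Saturday, October 12, 2013

Files are sent to the printer: Aug 5, 2013.
Binding is complete: Aug 5, 2013 + 9 weeks = Oct 7, 2013.
Proofs are approved: Aug 13, 2013.
Printing is complete: Aug 13, 2013 + 6 days = Aug 19, 2013.
Both prerequisites met — binding is complete (Oct 7, 2013), printing is complete (Aug 19, 2013); the later is Oct 7, 2013.
The shipment leaves the bindery: Oct 7, 2013 + 5 days = Oct 12, 2013.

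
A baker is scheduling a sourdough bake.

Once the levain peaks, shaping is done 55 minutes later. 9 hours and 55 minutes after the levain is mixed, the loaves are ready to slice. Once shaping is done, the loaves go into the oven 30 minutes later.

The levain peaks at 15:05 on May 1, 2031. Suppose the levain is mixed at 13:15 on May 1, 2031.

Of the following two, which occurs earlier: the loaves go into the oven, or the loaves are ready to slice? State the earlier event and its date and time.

The levain peaks: 15:05 May 1, 2031.
Shaping is done: 15:05 May 1, 2031 + 55m = 16:00 May 1, 2031.
The loaves go into the oven: 16:00 May 1, 2031 + 30m = 16:30 May 1, 2031.
The levain is mixed: 13:15 May 1, 2031.
The loaves are ready to slice: 13:15 May 1, 2031 + 9h55m = 23:10 May 1, 2031.
Comparing: the loaves go into the oven at 16:30 May 1, 2031 vs the loaves are ready to slice at 23:10 May 1, 2031. Earlier: the loaves go into the oven.

The loaves go into the oven — 16:30 on May 1, 2031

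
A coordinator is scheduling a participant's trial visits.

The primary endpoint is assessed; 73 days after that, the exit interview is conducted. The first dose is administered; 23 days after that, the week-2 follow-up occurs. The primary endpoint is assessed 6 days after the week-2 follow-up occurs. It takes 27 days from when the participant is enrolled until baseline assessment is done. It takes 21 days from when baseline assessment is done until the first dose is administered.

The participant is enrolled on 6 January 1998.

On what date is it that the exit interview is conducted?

5 June 1998

The participant is enrolled: Jan 6, 1998.
Baseline assessment is done: Jan 6, 1998 + 27 days = Feb 2, 1998.
The first dose is administered: Feb 2, 1998 + 21 days = Feb 23, 1998.
The week-2 follow-up occurs: Feb 23, 1998 + 23 days = Mar 18, 1998.
The primary endpoint is assessed: Mar 18, 1998 + 6 days = Mar 24, 1998.
The exit interview is conducted: Mar 24, 1998 + 73 days = Jun 5, 1998.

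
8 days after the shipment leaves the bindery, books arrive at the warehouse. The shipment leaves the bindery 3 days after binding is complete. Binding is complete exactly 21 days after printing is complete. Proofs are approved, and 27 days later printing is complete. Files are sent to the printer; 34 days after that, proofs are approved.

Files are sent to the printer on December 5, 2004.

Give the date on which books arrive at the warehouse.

March 8, 2005

Files are sent to the printer: Dec 5, 2004.
Proofs are approved: Dec 5, 2004 + 34 days = Jan 8, 2005.
Printing is complete: Jan 8, 2005 + 27 days = Feb 4, 2005.
Binding is complete: Feb 4, 2005 + 21 days = Feb 25, 2005.
The shipment leaves the bindery: Feb 25, 2005 + 3 days = Feb 28, 2005.
Books arrive at the warehouse: Feb 28, 2005 + 8 days = Mar 8, 2005.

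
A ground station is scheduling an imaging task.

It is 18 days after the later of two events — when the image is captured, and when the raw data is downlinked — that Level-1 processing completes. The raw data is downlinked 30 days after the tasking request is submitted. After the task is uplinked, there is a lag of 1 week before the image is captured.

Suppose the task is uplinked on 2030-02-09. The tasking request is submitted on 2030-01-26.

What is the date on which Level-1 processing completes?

The task is uplinked: Feb 9, 2030.
The image is captured: Feb 9, 2030 + 1 week = Feb 16, 2030.
The tasking request is submitted: Jan 26, 2030.
The raw data is downlinked: Jan 26, 2030 + 30 days = Feb 25, 2030.
Both prerequisites met — the image is captured (Feb 16, 2030), the raw data is downlinked (Feb 25, 2030); the later is Feb 25, 2030.
Level-1 processing completes: Feb 25, 2030 + 18 days = Mar 15, 2030.

2030-03-15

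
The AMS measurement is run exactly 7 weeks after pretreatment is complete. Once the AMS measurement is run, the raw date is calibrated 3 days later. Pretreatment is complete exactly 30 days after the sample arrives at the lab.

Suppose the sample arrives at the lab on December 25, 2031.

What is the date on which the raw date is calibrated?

March 16, 2032

The sample arrives at the lab: Dec 25, 2031.
Pretreatment is complete: Dec 25, 2031 + 30 days = Jan 24, 2032.
The AMS measurement is run: Jan 24, 2032 + 7 weeks = Mar 13, 2032.
The raw date is calibrated: Mar 13, 2032 + 3 days = Mar 16, 2032.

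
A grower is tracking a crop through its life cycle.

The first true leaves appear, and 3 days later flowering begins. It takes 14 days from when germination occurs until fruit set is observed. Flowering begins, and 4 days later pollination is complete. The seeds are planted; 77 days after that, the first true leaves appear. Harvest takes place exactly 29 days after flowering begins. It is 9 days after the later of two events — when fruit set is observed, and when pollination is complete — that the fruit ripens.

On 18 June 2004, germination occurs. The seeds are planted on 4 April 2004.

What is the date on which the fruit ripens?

11 July 2004

Germination occurs: Jun 18, 2004.
Fruit set is observed: Jun 18, 2004 + 14 days = Jul 2, 2004.
The seeds are planted: Apr 4, 2004.
The first true leaves appear: Apr 4, 2004 + 77 days = Jun 20, 2004.
Flowering begins: Jun 20, 2004 + 3 days = Jun 23, 2004.
Pollination is complete: Jun 23, 2004 + 4 days = Jun 27, 2004.
Both prerequisites met — fruit set is observed (Jul 2, 2004), pollination is complete (Jun 27, 2004); the later is Jul 2, 2004.
The fruit ripens: Jul 2, 2004 + 9 days = Jul 11, 2004.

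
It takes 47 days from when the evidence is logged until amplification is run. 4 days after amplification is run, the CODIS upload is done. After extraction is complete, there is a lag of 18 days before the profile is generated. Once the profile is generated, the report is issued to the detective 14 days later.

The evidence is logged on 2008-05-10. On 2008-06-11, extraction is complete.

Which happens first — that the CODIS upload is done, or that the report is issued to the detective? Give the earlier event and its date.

The CODIS upload is done — 2008-06-30

The evidence is logged: May 10, 2008.
Amplification is run: May 10, 2008 + 47 days = Jun 26, 2008.
The CODIS upload is done: Jun 26, 2008 + 4 days = Jun 30, 2008.
Extraction is complete: Jun 11, 2008.
The profile is generated: Jun 11, 2008 + 18 days = Jun 29, 2008.
The report is issued to the detective: Jun 29, 2008 + 14 days = Jul 13, 2008.
Comparing: the CODIS upload is done on Jun 30, 2008 vs the report is issued to the detective on Jul 13, 2008. Earlier: the CODIS upload is done.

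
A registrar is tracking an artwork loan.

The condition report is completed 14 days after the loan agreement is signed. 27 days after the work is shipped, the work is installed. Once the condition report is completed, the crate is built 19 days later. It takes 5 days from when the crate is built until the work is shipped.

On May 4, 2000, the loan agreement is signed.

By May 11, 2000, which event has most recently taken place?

The loan agreement is signed: May 4, 2000.
The condition report is completed: May 4, 2000 + 14 days = May 18, 2000.
The crate is built: May 18, 2000 + 19 days = Jun 6, 2000.
The work is shipped: Jun 6, 2000 + 5 days = Jun 11, 2000.
The work is installed: Jun 11, 2000 + 27 days = Jul 8, 2000.
May 11, 2000 falls between when the loan agreement is signed (May 4, 2000) and when the condition report is completed (May 18, 2000).

The loan agreement is signed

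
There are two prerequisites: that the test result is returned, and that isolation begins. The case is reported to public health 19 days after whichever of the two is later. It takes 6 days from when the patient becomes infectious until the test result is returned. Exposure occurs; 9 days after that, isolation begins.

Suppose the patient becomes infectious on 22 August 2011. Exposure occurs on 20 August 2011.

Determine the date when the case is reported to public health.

17 September 2011

The patient becomes infectious: Aug 22, 2011.
The test result is returned: Aug 22, 2011 + 6 days = Aug 28, 2011.
Exposure occurs: Aug 20, 2011.
Isolation begins: Aug 20, 2011 + 9 days = Aug 29, 2011.
Both prerequisites met — the test result is returned (Aug 28, 2011), isolation begins (Aug 29, 2011); the later is Aug 29, 2011.
The case is reported to public health: Aug 29, 2011 + 19 days = Sep 17, 2011.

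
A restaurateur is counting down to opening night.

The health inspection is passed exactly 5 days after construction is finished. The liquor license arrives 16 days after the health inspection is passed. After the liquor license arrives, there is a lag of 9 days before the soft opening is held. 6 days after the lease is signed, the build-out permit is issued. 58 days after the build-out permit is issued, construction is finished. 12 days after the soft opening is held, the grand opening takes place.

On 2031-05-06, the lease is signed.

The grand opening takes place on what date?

2031-08-20

The lease is signed: May 6, 2031.
The build-out permit is issued: May 6, 2031 + 6 days = May 12, 2031.
Construction is finished: May 12, 2031 + 58 days = Jul 9, 2031.
The health inspection is passed: Jul 9, 2031 + 5 days = Jul 14, 2031.
The liquor license arrives: Jul 14, 2031 + 16 days = Jul 30, 2031.
The soft opening is held: Jul 30, 2031 + 9 days = Aug 8, 2031.
The grand opening takes place: Aug 8, 2031 + 12 days = Aug 20, 2031.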